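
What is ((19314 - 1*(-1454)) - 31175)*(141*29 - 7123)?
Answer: 31574838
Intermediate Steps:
((19314 - 1*(-1454)) - 31175)*(141*29 - 7123) = ((19314 + 1454) - 31175)*(4089 - 7123) = (20768 - 31175)*(-3034) = -10407*(-3034) = 31574838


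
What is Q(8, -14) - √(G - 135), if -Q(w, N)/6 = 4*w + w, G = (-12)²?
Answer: -243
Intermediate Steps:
G = 144
Q(w, N) = -30*w (Q(w, N) = -6*(4*w + w) = -30*w)
Q(8, -14) - √(G - 135) = -30*8 - √(144 - 135) = -240 - √9 = -240 - 1*3 = -240 - 3 = -243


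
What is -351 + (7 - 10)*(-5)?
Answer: -336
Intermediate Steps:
-351 + (7 - 10)*(-5) = -351 - 3*(-5) = -351 + 15 = -336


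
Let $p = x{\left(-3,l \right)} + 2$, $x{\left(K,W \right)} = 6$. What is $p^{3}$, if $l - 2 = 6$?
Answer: $512$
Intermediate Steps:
$l = 8$ ($l = 2 + 6 = 8$)
$p = 8$ ($p = 6 + 2 = 8$)
$p^{3} = 8^{3} = 512$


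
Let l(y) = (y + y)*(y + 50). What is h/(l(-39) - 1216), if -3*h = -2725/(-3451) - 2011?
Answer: -1156206/3578687 ≈ -0.32308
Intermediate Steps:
l(y) = 2*y*(50 + y) (l(y) = (2*y)*(50 + y) = 2*y*(50 + y))
h = 2312412/3451 (h = -(-2725/(-3451) - 2011)/3 = -(-2725*(-1/3451) - 2011)/3 = -(2725/3451 - 2011)/3 = -1/3*(-6937236/3451) = 2312412/3451 ≈ 670.07)
h/(l(-39) - 1216) = 2312412/(3451*(2*(-39)*(50 - 39) - 1216)) = 2312412/(3451*(2*(-39)*11 - 1216)) = 2312412/(3451*(-858 - 1216)) = (2312412/3451)/(-2074) = (2312412/3451)*(-1/2074) = -1156206/3578687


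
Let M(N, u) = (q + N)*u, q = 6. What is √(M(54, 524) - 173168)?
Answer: 4*I*√8858 ≈ 376.47*I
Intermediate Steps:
M(N, u) = u*(6 + N) (M(N, u) = (6 + N)*u = u*(6 + N))
√(M(54, 524) - 173168) = √(524*(6 + 54) - 173168) = √(524*60 - 173168) = √(31440 - 173168) = √(-141728) = 4*I*√8858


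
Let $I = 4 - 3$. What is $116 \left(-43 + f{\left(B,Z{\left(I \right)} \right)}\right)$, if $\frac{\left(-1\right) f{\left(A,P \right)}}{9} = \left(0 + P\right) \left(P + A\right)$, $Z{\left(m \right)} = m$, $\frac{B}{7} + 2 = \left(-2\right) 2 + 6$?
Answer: $-6032$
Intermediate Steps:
$I = 1$ ($I = 4 - 3 = 1$)
$B = 0$ ($B = -14 + 7 \left(\left(-2\right) 2 + 6\right) = -14 + 7 \left(-4 + 6\right) = -14 + 7 \cdot 2 = -14 + 14 = 0$)
$f{\left(A,P \right)} = - 9 P \left(A + P\right)$ ($f{\left(A,P \right)} = - 9 \left(0 + P\right) \left(P + A\right) = - 9 P \left(A + P\right)$)
$116 \left(-43 + f{\left(B,Z{\left(I \right)} \right)}\right) = 116 \left(-43 - 9 \left(0 + 1\right)\right) = 116 \left(-43 - 9 \cdot 1\right) = 116 \left(-43 - 9\right) = 116 \left(-52\right) = -6032$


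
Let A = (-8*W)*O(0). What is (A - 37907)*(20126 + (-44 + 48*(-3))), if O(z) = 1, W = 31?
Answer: -760734390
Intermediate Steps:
A = -248 (A = -8*31*1 = -248*1 = -248)
(A - 37907)*(20126 + (-44 + 48*(-3))) = (-248 - 37907)*(20126 + (-44 + 48*(-3))) = -38155*(20126 + (-44 - 144)) = -38155*(20126 - 188) = -38155*19938 = -760734390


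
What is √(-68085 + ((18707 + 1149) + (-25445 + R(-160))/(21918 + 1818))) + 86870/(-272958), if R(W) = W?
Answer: -6205/19497 + I*√754797645574/3956 ≈ -0.31825 + 219.61*I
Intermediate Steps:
√(-68085 + ((18707 + 1149) + (-25445 + R(-160))/(21918 + 1818))) + 86870/(-272958) = √(-68085 + ((18707 + 1149) + (-25445 - 160)/(21918 + 1818))) + 86870/(-272958) = √(-68085 + (19856 - 25605/23736)) + 86870*(-1/272958) = √(-68085 + (19856 - 25605*1/23736)) - 6205/19497 = √(-68085 + (19856 - 8535/7912)) - 6205/19497 = √(-68085 + 157092137/7912) - 6205/19497 = √(-381596383/7912) - 6205/19497 = I*√754797645574/3956 - 6205/19497 = -6205/19497 + I*√754797645574/3956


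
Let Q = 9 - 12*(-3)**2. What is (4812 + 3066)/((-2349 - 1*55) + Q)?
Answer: -7878/2503 ≈ -3.1474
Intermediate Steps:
Q = -99 (Q = 9 - 12*9 = 9 - 108 = -99)
(4812 + 3066)/((-2349 - 1*55) + Q) = (4812 + 3066)/((-2349 - 1*55) - 99) = 7878/((-2349 - 55) - 99) = 7878/(-2404 - 99) = 7878/(-2503) = 7878*(-1/2503) = -7878/2503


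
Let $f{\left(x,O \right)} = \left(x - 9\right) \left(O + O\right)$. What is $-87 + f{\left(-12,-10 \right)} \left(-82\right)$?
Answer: $-34527$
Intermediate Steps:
$f{\left(x,O \right)} = 2 O \left(-9 + x\right)$ ($f{\left(x,O \right)} = \left(-9 + x\right) 2 O = 2 O \left(-9 + x\right)$)
$-87 + f{\left(-12,-10 \right)} \left(-82\right) = -87 + 2 \left(-10\right) \left(-9 - 12\right) \left(-82\right) = -87 + 2 \left(-10\right) \left(-21\right) \left(-82\right) = -87 + 420 \left(-82\right) = -87 - 34440 = -34527$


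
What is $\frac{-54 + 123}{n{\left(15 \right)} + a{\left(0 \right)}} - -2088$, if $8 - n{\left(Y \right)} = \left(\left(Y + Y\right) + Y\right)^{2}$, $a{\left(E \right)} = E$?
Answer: $\frac{4211427}{2017} \approx 2088.0$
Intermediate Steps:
$n{\left(Y \right)} = 8 - 9 Y^{2}$ ($n{\left(Y \right)} = 8 - \left(\left(Y + Y\right) + Y\right)^{2} = 8 - \left(2 Y + Y\right)^{2} = 8 - \left(3 Y\right)^{2} = 8 - 9 Y^{2}$)
$\frac{-54 + 123}{n{\left(15 \right)} + a{\left(0 \right)}} - -2088 = \frac{-54 + 123}{\left(8 - 9 \cdot 15^{2}\right) + 0} - -2088 = \frac{69}{\left(8 - 2025\right) + 0} + 2088 = \frac{69}{-2017 + 0} + 2088 = \frac{69}{-2017} + 2088 = 69 \left(- \frac{1}{2017}\right) + 2088 = - \frac{69}{2017} + 2088 = \frac{4211427}{2017}$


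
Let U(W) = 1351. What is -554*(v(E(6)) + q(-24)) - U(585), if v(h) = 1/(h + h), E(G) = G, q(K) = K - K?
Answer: -8383/6 ≈ -1397.2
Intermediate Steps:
q(K) = 0
v(h) = 1/(2*h)
-554*(v(E(6)) + q(-24)) - U(585) = -554*((½)/6 + 0) - 1*1351 = -554*((½)*(⅙) + 0) - 1351 = -554*(1/12 + 0) - 1351 = -554*1/12 - 1351 = -277/6 - 1351 = -8383/6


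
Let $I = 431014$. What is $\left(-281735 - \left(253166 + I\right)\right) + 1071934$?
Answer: $106019$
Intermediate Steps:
$\left(-281735 - \left(253166 + I\right)\right) + 1071934 = \left(-281735 - 684180\right) + 1071934 = -965915 + 1071934 = 106019$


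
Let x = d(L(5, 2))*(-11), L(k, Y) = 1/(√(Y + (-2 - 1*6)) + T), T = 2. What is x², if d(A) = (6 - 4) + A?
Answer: 121*(-I + 20*√6)/(2*(I + 2*√6)) ≈ 578.38 - 130.41*I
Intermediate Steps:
L(k, Y) = 1/(2 + √(-8 + Y)) (L(k, Y) = 1/(√(Y + (-2 - 1*6)) + 2) = 1/(√(Y + (-2 - 6)) + 2) = 1/(√(Y - 8) + 2) = 1/(√(-8 + Y) + 2) = 1/(2 + √(-8 + Y)))
d(A) = 2 + A
x = -22 - 11/(2 + I*√6) (x = (2 + 1/(2 + √(-8 + 2)))*(-11) = (2 + 1/(2 + √(-6)))*(-11) = (2 + 1/(2 + I*√6))*(-11) = -22 - 11/(2 + I*√6) ≈ -24.2 + 2.6944*I)
x² = (11*(-2*√6 + 5*I)/(√6 - 2*I))² = 121*(-2*√6 + 5*I)²/(√6 - 2*I)²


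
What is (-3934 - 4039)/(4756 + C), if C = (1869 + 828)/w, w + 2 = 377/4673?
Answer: -71509837/30053483 ≈ -2.3794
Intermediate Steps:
w = -8969/4673 (w = -2 + 377/4673 = -8969/4673 ≈ -1.9193)
C = -12603081/8969 (C = (1869 + 828)/(-8969/4673) = 2697*(-4673/8969) = -12603081/8969 ≈ -1405.2)
(-3934 - 4039)/(4756 + C) = (-3934 - 4039)/(4756 - 12603081/8969) = -7973/30053483/8969 = -7973*8969/30053483 = -71509837/30053483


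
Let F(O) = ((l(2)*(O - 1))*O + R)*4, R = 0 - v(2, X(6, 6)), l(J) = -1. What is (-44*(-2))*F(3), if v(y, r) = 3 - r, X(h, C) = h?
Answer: -1056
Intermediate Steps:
R = 3 (R = 0 - (3 - 1*6) = 0 - (3 - 6) = 0 - 1*(-3) = 0 + 3 = 3)
F(O) = 12 + 4*O*(1 - O) (F(O) = ((-(O - 1))*O + 3)*4 = ((-(-1 + O))*O + 3)*4 = ((1 - O)*O + 3)*4 = (O*(1 - O) + 3)*4 = (3 + O*(1 - O))*4 = 12 + 4*O*(1 - O))
(-44*(-2))*F(3) = (-44*(-2))*(12 - 4*3**2 + 4*3) = 88*(12 - 4*9 + 12) = 88*(12 - 36 + 12) = 88*(-12) = -1056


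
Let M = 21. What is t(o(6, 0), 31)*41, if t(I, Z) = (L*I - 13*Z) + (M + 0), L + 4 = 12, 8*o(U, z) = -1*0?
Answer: -15662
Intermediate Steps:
o(U, z) = 0 (o(U, z) = (-1*0)/8 = (⅛)*0 = 0)
L = 8 (L = -4 + 12 = 8)
t(I, Z) = 21 - 13*Z + 8*I (t(I, Z) = (8*I - 13*Z) + (21 + 0) = (-13*Z + 8*I) + 21 = 21 - 13*Z + 8*I)
t(o(6, 0), 31)*41 = (21 - 13*31 + 8*0)*41 = (21 - 403 + 0)*41 = -382*41 = -15662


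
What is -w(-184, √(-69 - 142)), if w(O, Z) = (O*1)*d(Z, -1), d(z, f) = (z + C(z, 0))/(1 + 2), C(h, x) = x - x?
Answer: 184*I*√211/3 ≈ 890.92*I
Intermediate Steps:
C(h, x) = 0
d(z, f) = z/3 (d(z, f) = (z + 0)/(1 + 2) = z/3)
w(O, Z) = O*Z/3 (w(O, Z) = (O*1)*(Z/3) = O*(Z/3) = O*Z/3)
-w(-184, √(-69 - 142)) = -(-184)*√(-69 - 142)/3 = -(-184)*√(-211)/3 = -(-184)*I*√211/3 = 184*I*√211/3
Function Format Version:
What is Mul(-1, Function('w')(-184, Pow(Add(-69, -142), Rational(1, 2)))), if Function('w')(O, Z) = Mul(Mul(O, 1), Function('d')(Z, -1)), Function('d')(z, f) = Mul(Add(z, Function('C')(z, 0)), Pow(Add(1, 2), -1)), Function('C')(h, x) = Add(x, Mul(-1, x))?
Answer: Mul(Rational(184, 3), I, Pow(211, Rational(1, 2))) ≈ Mul(890.92, I)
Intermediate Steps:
Function('C')(h, x) = 0
Function('d')(z, f) = Mul(Rational(1, 3), z) (Function('d')(z, f) = Mul(Add(z, 0), Pow(Add(1, 2), -1)) = Mul(z, Pow(3, -1)) = Mul(z, Rational(1, 3)) = Mul(Rational(1, 3), z))
Function('w')(O, Z) = Mul(Rational(1, 3), O, Z) (Function('w')(O, Z) = Mul(Mul(O, 1), Mul(Rational(1, 3), Z)) = Mul(O, Mul(Rational(1, 3), Z)) = Mul(Rational(1, 3), O, Z))
Mul(-1, Function('w')(-184, Pow(Add(-69, -142), Rational(1, 2)))) = Mul(-1, Mul(Rational(1, 3), -184, Pow(Add(-69, -142), Rational(1, 2)))) = Mul(-1, Mul(Rational(1, 3), -184, Pow(-211, Rational(1, 2)))) = Mul(-1, Mul(Rational(1, 3), -184, Mul(I, Pow(211, Rational(1, 2))))) = Mul(-1, Mul(Rational(-184, 3), I, Pow(211, Rational(1, 2)))) = Mul(Rational(184, 3), I, Pow(211, Rational(1, 2)))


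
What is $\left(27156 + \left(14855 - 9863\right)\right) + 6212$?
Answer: $38360$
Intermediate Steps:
$\left(27156 + \left(14855 - 9863\right)\right) + 6212 = \left(27156 + 4992\right) + 6212 = 32148 + 6212 = 38360$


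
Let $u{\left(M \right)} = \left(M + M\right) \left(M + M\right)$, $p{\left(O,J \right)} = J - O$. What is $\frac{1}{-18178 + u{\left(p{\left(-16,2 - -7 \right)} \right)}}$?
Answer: $- \frac{1}{15678} \approx -6.3784 \cdot 10^{-5}$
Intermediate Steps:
$u{\left(M \right)} = 4 M^{2}$ ($u{\left(M \right)} = 2 M 2 M = 4 M^{2}$)
$\frac{1}{-18178 + u{\left(p{\left(-16,2 - -7 \right)} \right)}} = \frac{1}{-18178 + 4 \left(\left(2 - -7\right) - -16\right)^{2}} = \frac{1}{-18178 + 4 \left(\left(2 + 7\right) + 16\right)^{2}} = \frac{1}{-18178 + 4 \left(9 + 16\right)^{2}} = \frac{1}{-18178 + 4 \cdot 25^{2}} = \frac{1}{-18178 + 4 \cdot 625} = \frac{1}{-18178 + 2500} = \frac{1}{-15678} = - \frac{1}{15678}$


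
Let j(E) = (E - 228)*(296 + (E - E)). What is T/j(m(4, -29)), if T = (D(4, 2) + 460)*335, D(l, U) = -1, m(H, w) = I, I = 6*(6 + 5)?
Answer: -5695/1776 ≈ -3.2066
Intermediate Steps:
I = 66 (I = 6*11 = 66)
m(H, w) = 66
j(E) = -67488 + 296*E (j(E) = (-228 + E)*(296 + 0) = (-228 + E)*296 = -67488 + 296*E)
T = 153765 (T = (-1 + 460)*335 = 459*335 = 153765)
T/j(m(4, -29)) = 153765/(-67488 + 296*66) = 153765/(-67488 + 19536) = 153765/(-47952) = 153765*(-1/47952) = -5695/1776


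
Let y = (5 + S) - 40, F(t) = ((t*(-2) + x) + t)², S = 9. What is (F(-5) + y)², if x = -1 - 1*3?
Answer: 625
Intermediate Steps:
x = -4 (x = -1 - 3 = -4)
F(t) = (-4 - t)² (F(t) = ((t*(-2) - 4) + t)² = ((-2*t - 4) + t)² = ((-4 - 2*t) + t)² = (-4 - t)²)
y = -26 (y = (5 + 9) - 40 = 14 - 40 = -26)
(F(-5) + y)² = ((4 - 5)² - 26)² = ((-1)² - 26)² = (1 - 26)² = (-25)² = 625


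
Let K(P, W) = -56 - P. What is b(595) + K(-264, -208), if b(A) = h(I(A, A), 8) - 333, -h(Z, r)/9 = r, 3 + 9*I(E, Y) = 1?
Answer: -197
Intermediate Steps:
I(E, Y) = -2/9 (I(E, Y) = -⅓ + (⅑)*1 = -⅓ + ⅑ = -2/9)
h(Z, r) = -9*r
b(A) = -405 (b(A) = -9*8 - 333 = -72 - 333 = -405)
b(595) + K(-264, -208) = -405 + (-56 - 1*(-264)) = -405 + (-56 + 264) = -405 + 208 = -197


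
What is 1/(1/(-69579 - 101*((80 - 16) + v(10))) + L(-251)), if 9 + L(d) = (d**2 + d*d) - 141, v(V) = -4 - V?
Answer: 74629/9392208907 ≈ 7.9458e-6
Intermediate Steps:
L(d) = -150 + 2*d**2 (L(d) = -9 + ((d**2 + d*d) - 141) = -9 + ((d**2 + d**2) - 141) = -9 + (2*d**2 - 141) = -9 + (-141 + 2*d**2) = -150 + 2*d**2)
1/(1/(-69579 - 101*((80 - 16) + v(10))) + L(-251)) = 1/(1/(-69579 - 101*((80 - 16) + (-4 - 1*10))) + (-150 + 2*(-251)**2)) = 1/(1/(-69579 - 101*(64 + (-4 - 10))) + (-150 + 2*63001)) = 1/(1/(-69579 - 101*(64 - 14)) + (-150 + 126002)) = 1/(1/(-69579 - 101*50) + 125852) = 1/(1/(-69579 - 5050) + 125852) = 1/(1/(-74629) + 125852) = 1/(-1/74629 + 125852) = 1/(9392208907/74629) = 74629/9392208907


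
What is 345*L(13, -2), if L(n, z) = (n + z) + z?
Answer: 3105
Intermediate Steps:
L(n, z) = n + 2*z
345*L(13, -2) = 345*(13 + 2*(-2)) = 345*(13 - 4) = 345*9 = 3105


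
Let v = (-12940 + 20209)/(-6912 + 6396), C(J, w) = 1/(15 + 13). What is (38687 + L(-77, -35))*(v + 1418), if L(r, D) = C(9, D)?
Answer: 261572488101/4816 ≈ 5.4313e+7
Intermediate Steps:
C(J, w) = 1/28
v = -2423/172 (v = 7269/(-516) = 7269*(-1/516) = -2423/172 ≈ -14.087)
L(r, D) = 1/28
(38687 + L(-77, -35))*(v + 1418) = (38687 + 1/28)*(-2423/172 + 1418) = (1083237/28)*(241473/172) = 261572488101/4816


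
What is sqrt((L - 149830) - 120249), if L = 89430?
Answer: I*sqrt(180649) ≈ 425.03*I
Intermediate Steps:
sqrt((L - 149830) - 120249) = sqrt((89430 - 149830) - 120249) = sqrt(-60400 - 120249) = sqrt(-180649) = I*sqrt(180649)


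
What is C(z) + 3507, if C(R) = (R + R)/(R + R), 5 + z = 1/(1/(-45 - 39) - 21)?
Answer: 3508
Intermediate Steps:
z = -8909/1765 (z = -5 + 1/(1/(-45 - 39) - 21) = -5 + 1/(1/(-84) - 21) = -5 + 1/(-1/84 - 21) = -5 + 1/(-1765/84) = -5 - 84/1765 = -8909/1765 ≈ -5.0476)
C(R) = 1 (C(R) = (2*R)/((2*R)) = (2*R)*(1/(2*R)) = 1)
C(z) + 3507 = 1 + 3507 = 3508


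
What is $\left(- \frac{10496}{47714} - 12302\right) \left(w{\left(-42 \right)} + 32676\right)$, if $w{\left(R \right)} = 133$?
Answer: $- \frac{9629246680158}{23857} \approx -4.0362 \cdot 10^{8}$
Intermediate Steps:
$\left(- \frac{10496}{47714} - 12302\right) \left(w{\left(-42 \right)} + 32676\right) = \left(- \frac{10496}{47714} - 12302\right) \left(133 + 32676\right) = \left(\left(-10496\right) \frac{1}{47714} - 12302\right) 32809 = \left(- \frac{5248}{23857} - 12302\right) 32809 = \left(- \frac{293494062}{23857}\right) 32809 = - \frac{9629246680158}{23857}$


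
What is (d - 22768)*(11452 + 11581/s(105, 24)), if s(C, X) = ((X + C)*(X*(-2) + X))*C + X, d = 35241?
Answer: 46431113334763/325056 ≈ 1.4284e+8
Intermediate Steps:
s(C, X) = X - C*X*(C + X) (s(C, X) = ((C + X)*(-2*X + X))*C + X = ((C + X)*(-X))*C + X = (-X*(C + X))*C + X = -C*X*(C + X) + X = X - C*X*(C + X))
(d - 22768)*(11452 + 11581/s(105, 24)) = (35241 - 22768)*(11452 + 11581/((24*(1 - 1*105**2 - 1*105*24)))) = 12473*(11452 + 11581/((24*(1 - 1*11025 - 2520)))) = 12473*(11452 + 11581/((24*(1 - 11025 - 2520)))) = 12473*(11452 + 11581/((24*(-13544)))) = 12473*(11452 + 11581/(-325056)) = 12473*(11452 + 11581*(-1/325056)) = 12473*(11452 - 11581/325056) = 12473*(3722529731/325056) = 46431113334763/325056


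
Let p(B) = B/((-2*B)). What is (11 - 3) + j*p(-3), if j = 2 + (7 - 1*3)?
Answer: 5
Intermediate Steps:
p(B) = -1/2 (p(B) = B*(-1/(2*B)) = -1/2)
j = 6 (j = 2 + (7 - 3) = 2 + 4 = 6)
(11 - 3) + j*p(-3) = (11 - 3) + 6*(-1/2) = 8 - 3 = 5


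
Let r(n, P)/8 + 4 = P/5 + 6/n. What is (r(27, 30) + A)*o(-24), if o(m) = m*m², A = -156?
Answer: 1910784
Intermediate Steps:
r(n, P) = -32 + 48/n + 8*P/5 (r(n, P) = -32 + 8*(P/5 + 6/n) = -32 + 8*(6/n + P/5) = -32 + (48/n + 8*P/5) = -32 + 48/n + 8*P/5)
o(m) = m³
(r(27, 30) + A)*o(-24) = ((-32 + 48/27 + (8/5)*30) - 156)*(-24)³ = ((-32 + 48*(1/27) + 48) - 156)*(-13824) = ((-32 + 16/9 + 48) - 156)*(-13824) = (160/9 - 156)*(-13824) = -1244/9*(-13824) = 1910784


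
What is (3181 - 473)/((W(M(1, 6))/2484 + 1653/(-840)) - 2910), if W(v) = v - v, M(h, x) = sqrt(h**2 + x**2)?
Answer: -758240/815351 ≈ -0.92996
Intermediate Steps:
W(v) = 0
(3181 - 473)/((W(M(1, 6))/2484 + 1653/(-840)) - 2910) = (3181 - 473)/((0/2484 + 1653/(-840)) - 2910) = 2708/((0*(1/2484) + 1653*(-1/840)) - 2910) = 2708/((0 - 551/280) - 2910) = 2708/(-551/280 - 2910) = 2708/(-815351/280) = 2708*(-280/815351) = -758240/815351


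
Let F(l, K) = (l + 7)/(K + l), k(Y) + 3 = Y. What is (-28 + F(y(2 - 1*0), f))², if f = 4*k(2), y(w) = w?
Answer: 4225/4 ≈ 1056.3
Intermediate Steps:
k(Y) = -3 + Y
f = -4 (f = 4*(-3 + 2) = 4*(-1) = -4)
F(l, K) = (7 + l)/(K + l)
(-28 + F(y(2 - 1*0), f))² = (-28 + (7 + (2 - 1*0))/(-4 + (2 - 1*0)))² = (-28 + (7 + (2 + 0))/(-4 + (2 + 0)))² = (-28 + (7 + 2)/(-4 + 2))² = (-28 + 9/(-2))² = (-28 - ½*9)² = (-28 - 9/2)² = (-65/2)² = 4225/4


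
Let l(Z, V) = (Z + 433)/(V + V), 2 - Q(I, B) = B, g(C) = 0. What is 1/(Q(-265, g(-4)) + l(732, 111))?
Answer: 222/1609 ≈ 0.13797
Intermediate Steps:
Q(I, B) = 2 - B
l(Z, V) = (433 + Z)/(2*V) (l(Z, V) = (433 + Z)/((2*V)) = (433 + Z)*(1/(2*V)) = (433 + Z)/(2*V))
1/(Q(-265, g(-4)) + l(732, 111)) = 1/((2 - 1*0) + (1/2)*(433 + 732)/111) = 1/((2 + 0) + (1/2)*(1/111)*1165) = 1/(2 + 1165/222) = 1/(1609/222) = 222/1609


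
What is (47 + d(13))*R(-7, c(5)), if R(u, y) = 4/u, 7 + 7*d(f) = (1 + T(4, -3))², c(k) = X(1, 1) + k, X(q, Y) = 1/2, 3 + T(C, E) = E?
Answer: -1388/49 ≈ -28.327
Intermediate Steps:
T(C, E) = -3 + E
X(q, Y) = ½
c(k) = ½ + k
d(f) = 18/7 (d(f) = -1 + (1 + (-3 - 3))²/7 = -1 + (1 - 6)²/7 = -1 + (⅐)*(-5)² = -1 + (⅐)*25 = -1 + 25/7 = 18/7)
(47 + d(13))*R(-7, c(5)) = (47 + 18/7)*(4/(-7)) = 347*(4*(-⅐))/7 = (347/7)*(-4/7) = -1388/49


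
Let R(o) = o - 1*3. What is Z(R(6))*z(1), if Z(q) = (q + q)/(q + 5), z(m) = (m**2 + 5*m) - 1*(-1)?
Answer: 21/4 ≈ 5.2500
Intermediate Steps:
z(m) = 1 + m**2 + 5*m (z(m) = (m**2 + 5*m) + 1 = 1 + m**2 + 5*m)
R(o) = -3 + o (R(o) = o - 3 = -3 + o)
Z(q) = 2*q/(5 + q) (Z(q) = (2*q)/(5 + q) = 2*q/(5 + q))
Z(R(6))*z(1) = (2*(-3 + 6)/(5 + (-3 + 6)))*(1 + 1**2 + 5*1) = (2*3/(5 + 3))*(1 + 1 + 5) = (2*3/8)*7 = (2*3*(1/8))*7 = (3/4)*7 = 21/4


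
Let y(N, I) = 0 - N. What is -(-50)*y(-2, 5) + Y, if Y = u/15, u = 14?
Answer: 1514/15 ≈ 100.93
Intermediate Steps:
y(N, I) = -N
Y = 14/15 ≈ 0.93333
-(-50)*y(-2, 5) + Y = -(-50)*(-1*(-2)) + 14/15 = -(-50)*2 + 14/15 = -10*(-10) + 14/15 = 100 + 14/15 = 1514/15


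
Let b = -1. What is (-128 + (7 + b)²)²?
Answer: 8464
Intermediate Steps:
(-128 + (7 + b)²)² = (-128 + (7 - 1)²)² = (-128 + 6²)² = (-128 + 36)² = (-92)² = 8464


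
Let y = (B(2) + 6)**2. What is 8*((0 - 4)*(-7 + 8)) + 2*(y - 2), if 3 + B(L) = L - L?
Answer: -18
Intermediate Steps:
B(L) = -3 (B(L) = -3 + (L - L) = -3 + 0 = -3)
y = 9 (y = (-3 + 6)**2 = 3**2 = 9)
8*((0 - 4)*(-7 + 8)) + 2*(y - 2) = 8*((0 - 4)*(-7 + 8)) + 2*(9 - 2) = 8*(-4*1) + 2*7 = 8*(-4) + 14 = -32 + 14 = -18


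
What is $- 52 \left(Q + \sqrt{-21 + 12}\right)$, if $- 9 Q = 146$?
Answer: $\frac{7592}{9} - 156 i \approx 843.56 - 156.0 i$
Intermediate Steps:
$Q = - \frac{146}{9}$ ($Q = \left(- \frac{1}{9}\right) 146 = - \frac{146}{9} \approx -16.222$)
$- 52 \left(Q + \sqrt{-21 + 12}\right) = - 52 \left(- \frac{146}{9} + \sqrt{-21 + 12}\right) = - 52 \left(- \frac{146}{9} + \sqrt{-9}\right) = - 52 \left(- \frac{146}{9} + 3 i\right) = \frac{7592}{9} - 156 i$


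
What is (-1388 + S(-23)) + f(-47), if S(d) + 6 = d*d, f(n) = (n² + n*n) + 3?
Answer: 3556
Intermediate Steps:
f(n) = 3 + 2*n² (f(n) = (n² + n²) + 3 = 2*n² + 3 = 3 + 2*n²)
S(d) = -6 + d² (S(d) = -6 + d*d = -6 + d²)
(-1388 + S(-23)) + f(-47) = (-1388 + (-6 + (-23)²)) + (3 + 2*(-47)²) = (-1388 + (-6 + 529)) + (3 + 2*2209) = (-1388 + 523) + (3 + 4418) = -865 + 4421 = 3556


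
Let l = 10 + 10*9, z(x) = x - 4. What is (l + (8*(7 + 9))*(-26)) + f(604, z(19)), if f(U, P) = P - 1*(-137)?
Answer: -3076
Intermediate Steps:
z(x) = -4 + x
f(U, P) = 137 + P (f(U, P) = P + 137 = 137 + P)
l = 100 (l = 10 + 90 = 100)
(l + (8*(7 + 9))*(-26)) + f(604, z(19)) = (100 + (8*(7 + 9))*(-26)) + (137 + (-4 + 19)) = (100 + (8*16)*(-26)) + (137 + 15) = (100 + 128*(-26)) + 152 = (100 - 3328) + 152 = -3228 + 152 = -3076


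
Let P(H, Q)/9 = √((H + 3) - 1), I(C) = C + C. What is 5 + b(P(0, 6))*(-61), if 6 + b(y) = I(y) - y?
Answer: 371 - 549*√2 ≈ -405.40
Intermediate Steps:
I(C) = 2*C
P(H, Q) = 9*√(2 + H) (P(H, Q) = 9*√((H + 3) - 1) = 9*√((3 + H) - 1) = 9*√(2 + H))
b(y) = -6 + y (b(y) = -6 + (2*y - y) = -6 + y)
5 + b(P(0, 6))*(-61) = 5 + (-6 + 9*√(2 + 0))*(-61) = 5 + (-6 + 9*√2)*(-61) = 5 + (366 - 549*√2) = 371 - 549*√2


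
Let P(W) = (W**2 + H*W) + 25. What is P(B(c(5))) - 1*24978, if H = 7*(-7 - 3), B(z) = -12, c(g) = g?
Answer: -23969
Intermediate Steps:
H = -70 (H = 7*(-10) = -70)
P(W) = 25 + W**2 - 70*W (P(W) = (W**2 - 70*W) + 25 = 25 + W**2 - 70*W)
P(B(c(5))) - 1*24978 = (25 + (-12)**2 - 70*(-12)) - 1*24978 = (25 + 144 + 840) - 24978 = 1009 - 24978 = -23969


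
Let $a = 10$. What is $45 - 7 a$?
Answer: $-25$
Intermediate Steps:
$45 - 7 a = 45 - 70 = -25$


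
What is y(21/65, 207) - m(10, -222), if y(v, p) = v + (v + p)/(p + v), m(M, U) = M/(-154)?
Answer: 6947/5005 ≈ 1.3880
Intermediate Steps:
m(M, U) = -M/154 (m(M, U) = M*(-1/154) = -M/154)
y(v, p) = 1 + v (y(v, p) = v + (p + v)/(p + v) = v + 1 = 1 + v)
y(21/65, 207) - m(10, -222) = (1 + 21/65) - (-1)*10/154 = (1 + 21*(1/65)) - 1*(-5/77) = (1 + 21/65) + 5/77 = 86/65 + 5/77 = 6947/5005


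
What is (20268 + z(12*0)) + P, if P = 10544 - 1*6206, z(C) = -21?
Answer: 24585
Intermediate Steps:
P = 4338 (P = 10544 - 6206 = 4338)
(20268 + z(12*0)) + P = (20268 - 21) + 4338 = 20247 + 4338 = 24585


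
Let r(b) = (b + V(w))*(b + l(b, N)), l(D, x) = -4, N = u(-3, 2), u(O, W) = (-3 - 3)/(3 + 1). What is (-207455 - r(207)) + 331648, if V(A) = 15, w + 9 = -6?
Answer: 79127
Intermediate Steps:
u(O, W) = -3/2 (u(O, W) = -6/4 = -6*¼ = -3/2)
N = -3/2 ≈ -1.5000
w = -15 (w = -9 - 6 = -15)
r(b) = (-4 + b)*(15 + b) (r(b) = (b + 15)*(b - 4) = (15 + b)*(-4 + b) = (-4 + b)*(15 + b))
(-207455 - r(207)) + 331648 = (-207455 - (-60 + 207² + 11*207)) + 331648 = (-207455 - (-60 + 42849 + 2277)) + 331648 = (-207455 - 1*45066) + 331648 = (-207455 - 45066) + 331648 = -252521 + 331648 = 79127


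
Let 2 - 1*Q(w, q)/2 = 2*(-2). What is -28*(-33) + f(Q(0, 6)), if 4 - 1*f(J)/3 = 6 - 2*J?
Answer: 990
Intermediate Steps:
Q(w, q) = 12 (Q(w, q) = 4 - 4*(-2) = 4 - 2*(-4) = 4 + 8 = 12)
f(J) = -6 + 6*J (f(J) = 12 - 3*(6 - 2*J) = 12 + (-18 + 6*J) = -6 + 6*J)
-28*(-33) + f(Q(0, 6)) = -28*(-33) + (-6 + 6*12) = 924 + (-6 + 72) = 924 + 66 = 990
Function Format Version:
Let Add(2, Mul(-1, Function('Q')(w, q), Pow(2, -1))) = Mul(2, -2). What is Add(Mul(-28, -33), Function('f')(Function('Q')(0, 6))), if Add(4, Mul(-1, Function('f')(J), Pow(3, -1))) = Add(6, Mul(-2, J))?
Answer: 990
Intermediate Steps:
Function('Q')(w, q) = 12 (Function('Q')(w, q) = Add(4, Mul(-2, Mul(2, -2))) = Add(4, Mul(-2, -4)) = Add(4, 8) = 12)
Function('f')(J) = Add(-6, Mul(6, J)) (Function('f')(J) = Add(12, Mul(-3, Add(6, Mul(-2, J)))) = Add(12, Add(-18, Mul(6, J))) = Add(-6, Mul(6, J)))
Add(Mul(-28, -33), Function('f')(Function('Q')(0, 6))) = Add(Mul(-28, -33), Add(-6, Mul(6, 12))) = Add(924, Add(-6, 72)) = Add(924, 66) = 990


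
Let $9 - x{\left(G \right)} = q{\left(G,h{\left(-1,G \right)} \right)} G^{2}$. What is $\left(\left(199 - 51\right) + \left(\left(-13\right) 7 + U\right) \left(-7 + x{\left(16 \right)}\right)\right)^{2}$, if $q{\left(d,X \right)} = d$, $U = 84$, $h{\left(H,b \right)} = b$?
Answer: $829785636$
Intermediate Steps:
$x{\left(G \right)} = 9 - G^{3}$ ($x{\left(G \right)} = 9 - G G^{2} = 9 - G^{3}$)
$\left(\left(199 - 51\right) + \left(\left(-13\right) 7 + U\right) \left(-7 + x{\left(16 \right)}\right)\right)^{2} = \left(\left(199 - 51\right) + \left(\left(-13\right) 7 + 84\right) \left(-7 + \left(9 - 16^{3}\right)\right)\right)^{2} = \left(148 + \left(-91 + 84\right) \left(-7 + \left(9 - 4096\right)\right)\right)^{2} = \left(148 - 7 \left(-7 + \left(9 - 4096\right)\right)\right)^{2} = \left(148 - 7 \left(-7 - 4087\right)\right)^{2} = \left(148 - -28658\right)^{2} = \left(148 + 28658\right)^{2} = 28806^{2} = 829785636$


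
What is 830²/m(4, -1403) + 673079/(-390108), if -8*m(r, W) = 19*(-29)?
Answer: 3901256521/390108 ≈ 10000.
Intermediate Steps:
m(r, W) = 551/8 (m(r, W) = -19*(-29)/8 = -⅛*(-551) = 551/8)
830²/m(4, -1403) + 673079/(-390108) = 830²/(551/8) + 673079/(-390108) = 688900*(8/551) + 673079*(-1/390108) = 5511200/551 - 673079/390108 = 3901256521/390108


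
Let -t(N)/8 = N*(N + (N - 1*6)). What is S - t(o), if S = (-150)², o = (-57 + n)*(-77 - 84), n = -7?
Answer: 1698286564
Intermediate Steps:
o = 10304 (o = (-57 - 7)*(-77 - 84) = -64*(-161) = 10304)
S = 22500
t(N) = -8*N*(-6 + 2*N) (t(N) = -8*N*(N + (N - 1*6)) = -8*N*(N + (N - 6)) = -8*N*(N + (-6 + N)) = -8*N*(-6 + 2*N))
S - t(o) = 22500 - 16*10304*(3 - 1*10304) = 22500 - 16*10304*(3 - 10304) = 22500 - 16*10304*(-10301) = 22500 - 1*(-1698264064) = 22500 + 1698264064 = 1698286564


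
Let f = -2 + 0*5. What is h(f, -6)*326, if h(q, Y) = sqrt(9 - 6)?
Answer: 326*sqrt(3) ≈ 564.65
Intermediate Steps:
f = -2 (f = -2 + 0 = -2)
h(q, Y) = sqrt(3)
h(f, -6)*326 = sqrt(3)*326 = 326*sqrt(3)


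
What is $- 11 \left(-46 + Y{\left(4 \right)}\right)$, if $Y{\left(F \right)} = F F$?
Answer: $330$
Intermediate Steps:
$Y{\left(F \right)} = F^{2}$
$- 11 \left(-46 + Y{\left(4 \right)}\right) = - 11 \left(-46 + 4^{2}\right) = - 11 \left(-46 + 16\right) = \left(-11\right) \left(-30\right) = 330$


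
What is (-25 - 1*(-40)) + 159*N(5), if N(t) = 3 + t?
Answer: 1287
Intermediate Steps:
(-25 - 1*(-40)) + 159*N(5) = (-25 - 1*(-40)) + 159*(3 + 5) = (-25 + 40) + 159*8 = 15 + 1272 = 1287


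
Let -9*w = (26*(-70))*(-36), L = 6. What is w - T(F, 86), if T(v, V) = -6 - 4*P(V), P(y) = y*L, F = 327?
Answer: -5210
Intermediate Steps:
w = -7280 (w = -26*(-70)*(-36)/9 = -(-1820)*(-36)/9 = -1/9*65520 = -7280)
P(y) = 6*y (P(y) = y*6 = 6*y)
T(v, V) = -6 - 24*V
w - T(F, 86) = -7280 - (-6 - 24*86) = -7280 - (-6 - 2064) = -7280 - 1*(-2070) = -7280 + 2070 = -5210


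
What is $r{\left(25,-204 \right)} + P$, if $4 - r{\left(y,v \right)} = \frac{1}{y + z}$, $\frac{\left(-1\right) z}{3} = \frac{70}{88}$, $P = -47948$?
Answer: $- \frac{47704324}{995} \approx -47944.0$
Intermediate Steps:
$z = - \frac{105}{44}$ ($z = - 3 \cdot \frac{70}{88} = - 3 \cdot 70 \cdot \frac{1}{88} = \left(-3\right) \frac{35}{44} = - \frac{105}{44} \approx -2.3864$)
$r{\left(y,v \right)} = 4 - \frac{1}{- \frac{105}{44} + y}$ ($r{\left(y,v \right)} = 4 - \frac{1}{y - \frac{105}{44}} = 4 - \frac{1}{- \frac{105}{44} + y}$)
$r{\left(25,-204 \right)} + P = \frac{16 \left(-29 + 11 \cdot 25\right)}{-105 + 44 \cdot 25} - 47948 = \frac{16 \left(-29 + 275\right)}{-105 + 1100} - 47948 = 16 \cdot \frac{1}{995} \cdot 246 - 47948 = \frac{3936}{995} - 47948 = - \frac{47704324}{995}$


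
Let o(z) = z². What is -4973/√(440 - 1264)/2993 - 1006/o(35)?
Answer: -1006/1225 + 4973*I*√206/1233116 ≈ -0.82122 + 0.057883*I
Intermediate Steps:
-4973/√(440 - 1264)/2993 - 1006/o(35) = -4973/√(440 - 1264)/2993 - 1006/(35²) = -4973*(-I*√206/412)*(1/2993) - 1006/1225 = -4973*(-I*√206/412)*(1/2993) - 1006*1/1225 = -(-4973)*I*√206/412*(1/2993) - 1006/1225 = (4973*I*√206/412)*(1/2993) - 1006/1225 = 4973*I*√206/1233116 - 1006/1225 = -1006/1225 + 4973*I*√206/1233116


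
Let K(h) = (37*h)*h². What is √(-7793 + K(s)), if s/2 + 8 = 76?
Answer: √93064079 ≈ 9647.0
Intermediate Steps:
s = 136 (s = -16 + 2*76 = -16 + 152 = 136)
K(h) = 37*h³
√(-7793 + K(s)) = √(-7793 + 37*136³) = √(-7793 + 37*2515456) = √(-7793 + 93071872) = √93064079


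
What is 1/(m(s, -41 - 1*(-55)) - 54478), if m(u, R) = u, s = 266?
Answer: -1/54212 ≈ -1.8446e-5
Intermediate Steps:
1/(m(s, -41 - 1*(-55)) - 54478) = 1/(266 - 54478) = 1/(-54212) = -1/54212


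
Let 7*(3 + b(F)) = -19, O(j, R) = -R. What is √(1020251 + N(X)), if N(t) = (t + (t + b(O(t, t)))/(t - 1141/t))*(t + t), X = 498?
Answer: √4530693607204585667/1728041 ≈ 1231.8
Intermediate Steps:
b(F) = -40/7 (b(F) = -3 + (⅐)*(-19) = -3 - 19/7 = -40/7)
N(t) = 2*t*(t + (-40/7 + t)/(t - 1141/t)) (N(t) = (t + (t - 40/7)/(t - 1141/t))*(t + t) = (t + (-40/7 + t)/(t - 1141/t))*(2*t) = 2*t*(t + (-40/7 + t)/(t - 1141/t)))
√(1020251 + N(X)) = √(1020251 + 2*498²*(-8027/7 + 498 + 498²)/(-1141 + 498²)) = √(1020251 + 2*248004*(-8027/7 + 498 + 248004)/(-1141 + 248004)) = √(1020251 + 2*248004*(1731487/7)/246863) = √(1020251 + 2*248004*(1/246863)*(1731487/7)) = √(1020251 + 858831403896/1728041) = √(2621866962187/1728041) = √4530693607204585667/1728041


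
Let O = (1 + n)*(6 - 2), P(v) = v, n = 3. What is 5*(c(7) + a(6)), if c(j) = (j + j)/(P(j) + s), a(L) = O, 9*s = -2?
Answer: 5510/61 ≈ 90.328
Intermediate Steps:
s = -2/9 (s = (⅑)*(-2) = -2/9 ≈ -0.22222)
O = 16 (O = (1 + 3)*(6 - 2) = 4*4 = 16)
a(L) = 16
c(j) = 2*j/(-2/9 + j) (c(j) = (j + j)/(j - 2/9) = (2*j)/(-2/9 + j) = 2*j/(-2/9 + j))
5*(c(7) + a(6)) = 5*(18*7/(-2 + 9*7) + 16) = 5*(18*7/(-2 + 63) + 16) = 5*(18*7/61 + 16) = 5*(18*7*(1/61) + 16) = 5*(126/61 + 16) = 5*(1102/61) = 5510/61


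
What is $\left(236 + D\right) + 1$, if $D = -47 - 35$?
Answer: $155$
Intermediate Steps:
$D = -82$ ($D = -47 - 35 = -82$)
$\left(236 + D\right) + 1 = \left(236 - 82\right) + 1 = 154 + 1 = 155$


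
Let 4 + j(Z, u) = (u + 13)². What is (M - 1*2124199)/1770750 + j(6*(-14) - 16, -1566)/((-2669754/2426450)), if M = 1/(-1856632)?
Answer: -3206606045156611945606471/1462861052854326000 ≈ -2.1920e+6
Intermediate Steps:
j(Z, u) = -4 + (13 + u)² (j(Z, u) = -4 + (u + 13)² = -4 + (13 + u)²)
M = -1/1856632 ≈ -5.3861e-7
(M - 1*2124199)/1770750 + j(6*(-14) - 16, -1566)/((-2669754/2426450)) = (-1/1856632 - 1*2124199)/1770750 + (-4 + (13 - 1566)²)/((-2669754/2426450)) = (-1/1856632 - 2124199)*(1/1770750) + (-4 + (-1553)²)/((-2669754*1/2426450)) = -3943855837769/1856632*1/1770750 + (-4 + 2411809)/(-1334877/1213225) = -3943855837769/3287631114000 + 2411805*(-1213225/1334877) = -3943855837769/3287631114000 - 975354040375/444959 = -3206606045156611945606471/1462861052854326000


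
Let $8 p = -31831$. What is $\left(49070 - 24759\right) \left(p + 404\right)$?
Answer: $- \frac{695270289}{8} \approx -8.6909 \cdot 10^{7}$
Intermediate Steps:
$p = - \frac{31831}{8}$ ($p = \frac{1}{8} \left(-31831\right) = - \frac{31831}{8} \approx -3978.9$)
$\left(49070 - 24759\right) \left(p + 404\right) = \left(49070 - 24759\right) \left(- \frac{31831}{8} + 404\right) = 24311 \left(- \frac{28599}{8}\right) = - \frac{695270289}{8}$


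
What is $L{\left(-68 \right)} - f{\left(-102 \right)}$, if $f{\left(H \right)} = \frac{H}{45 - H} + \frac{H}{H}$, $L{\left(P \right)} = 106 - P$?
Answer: $\frac{8511}{49} \approx 173.69$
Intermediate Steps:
$f{\left(H \right)} = 1 + \frac{H}{45 - H}$ ($f{\left(H \right)} = \frac{H}{45 - H} + 1 = 1 + \frac{H}{45 - H}$)
$L{\left(-68 \right)} - f{\left(-102 \right)} = \left(106 - -68\right) - - \frac{45}{-45 - 102} = \left(106 + 68\right) - - \frac{45}{-147} = 174 - \left(-45\right) \left(- \frac{1}{147}\right) = 174 - \frac{15}{49} = \frac{8511}{49}$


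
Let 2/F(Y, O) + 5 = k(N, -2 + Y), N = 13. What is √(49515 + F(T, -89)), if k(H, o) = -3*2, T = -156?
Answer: √5991293/11 ≈ 222.52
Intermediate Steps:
k(H, o) = -6
F(Y, O) = -2/11 (F(Y, O) = 2/(-5 - 6) = 2/(-11) = 2*(-1/11) = -2/11)
√(49515 + F(T, -89)) = √(49515 - 2/11) = √(544663/11) = √5991293/11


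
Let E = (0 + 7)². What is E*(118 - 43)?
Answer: 3675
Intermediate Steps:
E = 49 (E = 7² = 49)
E*(118 - 43) = 49*(118 - 43) = 49*75 = 3675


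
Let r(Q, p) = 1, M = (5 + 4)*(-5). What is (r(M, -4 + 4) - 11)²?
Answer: 100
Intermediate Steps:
M = -45 (M = 9*(-5) = -45)
(r(M, -4 + 4) - 11)² = (1 - 11)² = (-10)² = 100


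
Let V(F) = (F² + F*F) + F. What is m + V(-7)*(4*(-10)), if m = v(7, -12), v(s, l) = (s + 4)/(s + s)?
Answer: -50949/14 ≈ -3639.2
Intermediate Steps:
v(s, l) = (4 + s)/(2*s) (v(s, l) = (4 + s)/((2*s)) = (4 + s)*(1/(2*s)) = (4 + s)/(2*s))
V(F) = F + 2*F² (V(F) = (F² + F²) + F = 2*F² + F = F + 2*F²)
m = 11/14 (m = (½)*(4 + 7)/7 = (½)*(⅐)*11 = 11/14 ≈ 0.78571)
m + V(-7)*(4*(-10)) = 11/14 + (-7*(1 + 2*(-7)))*(4*(-10)) = 11/14 - 7*(1 - 14)*(-40) = 11/14 - 7*(-13)*(-40) = 11/14 + 91*(-40) = 11/14 - 3640 = -50949/14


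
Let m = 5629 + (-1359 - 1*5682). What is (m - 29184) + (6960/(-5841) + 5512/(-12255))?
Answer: -81119395836/2651165 ≈ -30598.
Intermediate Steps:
m = -1412 (m = 5629 + (-1359 - 5682) = 5629 - 7041 = -1412)
(m - 29184) + (6960/(-5841) + 5512/(-12255)) = (-1412 - 29184) + (6960/(-5841) + 5512/(-12255)) = -30596 + (6960*(-1/5841) + 5512*(-1/12255)) = -30596 + (-2320/1947 - 5512/12255) = -30596 - 4351496/2651165 = -81119395836/2651165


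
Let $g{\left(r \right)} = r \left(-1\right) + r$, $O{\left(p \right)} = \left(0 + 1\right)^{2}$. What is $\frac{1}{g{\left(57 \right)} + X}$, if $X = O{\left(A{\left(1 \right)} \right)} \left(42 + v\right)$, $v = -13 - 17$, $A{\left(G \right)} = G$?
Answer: $\frac{1}{12} \approx 0.083333$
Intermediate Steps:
$O{\left(p \right)} = 1$ ($O{\left(p \right)} = 1^{2} = 1$)
$g{\left(r \right)} = 0$ ($g{\left(r \right)} = - r + r = 0$)
$v = -30$ ($v = -13 - 17 = -30$)
$X = 12$ ($X = 1 \left(42 - 30\right) = 1 \cdot 12 = 12$)
$\frac{1}{g{\left(57 \right)} + X} = \frac{1}{0 + 12} = \frac{1}{12}$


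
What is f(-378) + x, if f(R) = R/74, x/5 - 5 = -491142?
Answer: -90860534/37 ≈ -2.4557e+6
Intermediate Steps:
x = -2455685 (x = 25 + 5*(-491142) = 25 - 2455710 = -2455685)
f(R) = R/74 (f(R) = R*(1/74) = R/74)
f(-378) + x = (1/74)*(-378) - 2455685 = -189/37 - 2455685 = -90860534/37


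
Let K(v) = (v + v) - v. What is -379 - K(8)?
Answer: -387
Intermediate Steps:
K(v) = v (K(v) = 2*v - v = v)
-379 - K(8) = -379 - 1*8 = -379 - 8 = -387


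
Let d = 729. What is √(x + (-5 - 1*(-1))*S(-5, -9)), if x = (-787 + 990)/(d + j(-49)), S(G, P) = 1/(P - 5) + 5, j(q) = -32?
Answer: I*√462358435/4879 ≈ 4.4072*I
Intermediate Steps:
S(G, P) = 5 + 1/(-5 + P) (S(G, P) = 1/(-5 + P) + 5 = 5 + 1/(-5 + P))
x = 203/697 (x = (-787 + 990)/(729 - 32) = 203/697 ≈ 0.29125)
√(x + (-5 - 1*(-1))*S(-5, -9)) = √(203/697 + (-5 - 1*(-1))*((-24 + 5*(-9))/(-5 - 9))) = √(203/697 + (-5 + 1)*((-24 - 45)/(-14))) = √(203/697 - (-2)*(-69)/7) = √(203/697 - 4*69/14) = √(203/697 - 138/7) = √(-94765/4879) = I*√462358435/4879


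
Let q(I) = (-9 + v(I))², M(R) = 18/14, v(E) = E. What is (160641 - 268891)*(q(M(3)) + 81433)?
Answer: -432256647250/49 ≈ -8.8216e+9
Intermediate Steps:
M(R) = 9/7 (M(R) = 18*(1/14) = 9/7)
q(I) = (-9 + I)²
(160641 - 268891)*(q(M(3)) + 81433) = (160641 - 268891)*((-9 + 9/7)² + 81433) = -108250*((-54/7)² + 81433) = -108250*(2916/49 + 81433) = -108250*3993133/49 = -432256647250/49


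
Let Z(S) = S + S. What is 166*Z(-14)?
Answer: -4648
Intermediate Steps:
Z(S) = 2*S
166*Z(-14) = 166*(2*(-14)) = 166*(-28) = -4648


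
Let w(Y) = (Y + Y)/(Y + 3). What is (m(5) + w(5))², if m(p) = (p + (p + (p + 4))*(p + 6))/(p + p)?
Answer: 117649/400 ≈ 294.12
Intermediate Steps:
w(Y) = 2*Y/(3 + Y) (w(Y) = (2*Y)/(3 + Y) = 2*Y/(3 + Y))
m(p) = (p + (4 + 2*p)*(6 + p))/(2*p) (m(p) = (p + (p + (4 + p))*(6 + p))/((2*p)) = (p + (4 + 2*p)*(6 + p))*(1/(2*p)) = (p + (4 + 2*p)*(6 + p))/(2*p))
(m(5) + w(5))² = ((17/2 + 5 + 12/5) + 2*5/(3 + 5))² = ((17/2 + 5 + 12*(⅕)) + 2*5/8)² = ((17/2 + 5 + 12/5) + 2*5*(⅛))² = (159/10 + 5/4)² = (343/20)² = 117649/400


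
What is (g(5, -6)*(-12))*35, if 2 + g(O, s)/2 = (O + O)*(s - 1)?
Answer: 60480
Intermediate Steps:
g(O, s) = -4 + 4*O*(-1 + s) (g(O, s) = -4 + 2*((O + O)*(s - 1)) = -4 + 2*((2*O)*(-1 + s)) = -4 + 2*(2*O*(-1 + s)) = -4 + 4*O*(-1 + s))
(g(5, -6)*(-12))*35 = ((-4 - 4*5 + 4*5*(-6))*(-12))*35 = ((-4 - 20 - 120)*(-12))*35 = -144*(-12)*35 = 1728*35 = 60480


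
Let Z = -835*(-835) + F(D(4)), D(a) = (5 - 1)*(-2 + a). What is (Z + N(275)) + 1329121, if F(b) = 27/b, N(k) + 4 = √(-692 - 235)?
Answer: 16210763/8 + 3*I*√103 ≈ 2.0263e+6 + 30.447*I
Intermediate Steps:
N(k) = -4 + 3*I*√103 (N(k) = -4 + √(-692 - 235) = -4 + √(-927) = -4 + 3*I*√103)
D(a) = -8 + 4*a (D(a) = 4*(-2 + a) = -8 + 4*a)
Z = 5577827/8 (Z = -835*(-835) + 27/(-8 + 4*4) = 697225 + 27/(-8 + 16) = 697225 + 27/8 = 5577827/8 ≈ 6.9723e+5)
(Z + N(275)) + 1329121 = (5577827/8 + (-4 + 3*I*√103)) + 1329121 = (5577795/8 + 3*I*√103) + 1329121 = 16210763/8 + 3*I*√103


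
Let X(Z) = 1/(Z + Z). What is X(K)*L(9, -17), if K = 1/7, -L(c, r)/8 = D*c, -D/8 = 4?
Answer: 8064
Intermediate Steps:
D = -32 (D = -8*4 = -32)
L(c, r) = 256*c (L(c, r) = -(-256)*c = 256*c)
K = ⅐ ≈ 0.14286
X(Z) = 1/(2*Z)
X(K)*L(9, -17) = (1/(2*(⅐)))*(256*9) = ((½)*7)*2304 = (7/2)*2304 = 8064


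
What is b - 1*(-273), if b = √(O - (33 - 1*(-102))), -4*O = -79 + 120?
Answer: 273 + I*√581/2 ≈ 273.0 + 12.052*I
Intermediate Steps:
O = -41/4 (O = -(-79 + 120)/4 = -¼*41 = -41/4 ≈ -10.250)
b = I*√581/2 (b = √(-41/4 - (33 - 1*(-102))) = √(-41/4 - (33 + 102)) = √(-41/4 - 1*135) = √(-41/4 - 135) = √(-581/4) = I*√581/2 ≈ 12.052*I)
b - 1*(-273) = I*√581/2 - 1*(-273) = I*√581/2 + 273 = 273 + I*√581/2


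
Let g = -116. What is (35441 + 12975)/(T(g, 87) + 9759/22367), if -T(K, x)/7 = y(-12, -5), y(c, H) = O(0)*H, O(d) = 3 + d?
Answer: 541460336/1179147 ≈ 459.20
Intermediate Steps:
y(c, H) = 3*H (y(c, H) = (3 + 0)*H = 3*H)
T(K, x) = 105 (T(K, x) = -21*(-5) = -7*(-15) = 105)
(35441 + 12975)/(T(g, 87) + 9759/22367) = (35441 + 12975)/(105 + 9759/22367) = 48416/(105 + 9759*(1/22367)) = 48416/(105 + 9759/22367) = 48416/(2358294/22367) = 48416*(22367/2358294) = 541460336/1179147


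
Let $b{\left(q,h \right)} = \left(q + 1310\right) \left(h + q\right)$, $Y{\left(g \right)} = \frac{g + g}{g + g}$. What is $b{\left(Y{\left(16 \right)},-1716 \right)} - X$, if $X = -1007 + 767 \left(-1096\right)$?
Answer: $-1406726$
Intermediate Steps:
$Y{\left(g \right)} = 1$ ($Y{\left(g \right)} = \frac{2 g}{2 g} = 2 g \frac{1}{2 g} = 1$)
$b{\left(q,h \right)} = \left(1310 + q\right) \left(h + q\right)$
$X = -841639$ ($X = -1007 - 840632 = -841639$)
$b{\left(Y{\left(16 \right)},-1716 \right)} - X = \left(1^{2} + 1310 \left(-1716\right) + 1310 \cdot 1 - 1716\right) - -841639 = \left(1 - 2247960 + 1310 - 1716\right) + 841639 = -2248365 + 841639 = -1406726$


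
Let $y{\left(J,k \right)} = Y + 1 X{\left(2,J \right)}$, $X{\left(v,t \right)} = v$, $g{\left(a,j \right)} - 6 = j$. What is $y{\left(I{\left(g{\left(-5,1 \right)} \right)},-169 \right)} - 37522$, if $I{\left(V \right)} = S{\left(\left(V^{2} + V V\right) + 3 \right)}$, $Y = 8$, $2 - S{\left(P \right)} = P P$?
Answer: $-37512$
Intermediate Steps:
$g{\left(a,j \right)} = 6 + j$
$S{\left(P \right)} = 2 - P^{2}$ ($S{\left(P \right)} = 2 - P P = 2 - P^{2}$)
$I{\left(V \right)} = 2 - \left(3 + 2 V^{2}\right)^{2}$ ($I{\left(V \right)} = 2 - \left(\left(V^{2} + V V\right) + 3\right)^{2} = 2 - \left(\left(V^{2} + V^{2}\right) + 3\right)^{2} = 2 - \left(2 V^{2} + 3\right)^{2} = 2 - \left(3 + 2 V^{2}\right)^{2}$)
$y{\left(J,k \right)} = 10$ ($y{\left(J,k \right)} = 8 + 1 \cdot 2 = 8 + 2 = 10$)
$y{\left(I{\left(g{\left(-5,1 \right)} \right)},-169 \right)} - 37522 = 10 - 37522 = -37512$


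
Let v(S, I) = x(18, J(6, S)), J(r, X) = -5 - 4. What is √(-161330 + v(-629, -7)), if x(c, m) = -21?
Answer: I*√161351 ≈ 401.69*I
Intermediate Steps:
J(r, X) = -9
v(S, I) = -21
√(-161330 + v(-629, -7)) = √(-161330 - 21) = √(-161351) = I*√161351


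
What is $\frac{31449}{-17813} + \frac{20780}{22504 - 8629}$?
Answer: $- \frac{13240147}{49431075} \approx -0.26785$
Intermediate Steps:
$\frac{31449}{-17813} + \frac{20780}{22504 - 8629} = 31449 \left(- \frac{1}{17813}\right) + \frac{20780}{22504 - 8629} = - \frac{31449}{17813} + \frac{20780}{13875} = - \frac{31449}{17813} + 20780 \cdot \frac{1}{13875} = - \frac{31449}{17813} + \frac{4156}{2775} = - \frac{13240147}{49431075}$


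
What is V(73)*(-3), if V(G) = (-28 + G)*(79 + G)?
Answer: -20520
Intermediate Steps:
V(73)*(-3) = (-2212 + 73² + 51*73)*(-3) = (-2212 + 5329 + 3723)*(-3) = 6840*(-3) = -20520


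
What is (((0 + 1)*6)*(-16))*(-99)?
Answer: 9504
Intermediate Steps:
(((0 + 1)*6)*(-16))*(-99) = ((1*6)*(-16))*(-99) = (6*(-16))*(-99) = -96*(-99) = 9504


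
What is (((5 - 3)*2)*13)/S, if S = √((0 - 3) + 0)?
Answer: -52*I*√3/3 ≈ -30.022*I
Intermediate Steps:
S = I*√3 (S = √(-3 + 0) = √(-3) = I*√3 ≈ 1.732*I)
(((5 - 3)*2)*13)/S = (((5 - 3)*2)*13)/((I*√3)) = ((2*2)*13)*(-I*√3/3) = (4*13)*(-I*√3/3) = 52*(-I*√3/3) = -52*I*√3/3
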